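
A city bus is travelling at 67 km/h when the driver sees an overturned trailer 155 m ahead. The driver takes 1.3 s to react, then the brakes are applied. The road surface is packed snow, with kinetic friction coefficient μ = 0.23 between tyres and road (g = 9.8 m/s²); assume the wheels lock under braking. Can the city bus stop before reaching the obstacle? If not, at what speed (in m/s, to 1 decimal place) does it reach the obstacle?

Yes — it stops about 54.0 m short of the obstacle, so it never reaches it

67 km/h ÷ 3.6 = 18.6111 m/s.
a = μg = 0.23 × 9.8 = 2.254 m/s².
Reaction distance = 18.6111 × 1.3 = 24.194 m.
Braking distance = v²/(2a) = 346.373 / 4.508 = 76.835 m.
Total stopping distance = 24.194 + 76.835 = 101.029 m, vs 155 m available — it stops with 155 − 101.029 = 53.971 m to spare.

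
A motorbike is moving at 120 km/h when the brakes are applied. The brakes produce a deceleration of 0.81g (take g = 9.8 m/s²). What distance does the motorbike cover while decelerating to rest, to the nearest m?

120 km/h ÷ 3.6 = 33.3333 m/s.
a = 0.81 × 9.8 = 7.938 m/s².
Braking distance = v²/(2a) = 33.3333² / (2 × 7.938) = 1111.109 / 15.876 = 69.987 m.

Braking distance ≈ 70 m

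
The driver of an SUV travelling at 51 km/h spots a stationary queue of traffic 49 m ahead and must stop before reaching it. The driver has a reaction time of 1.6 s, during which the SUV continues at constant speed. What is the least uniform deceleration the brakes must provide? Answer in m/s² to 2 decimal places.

51 km/h ÷ 3.6 = 14.1667 m/s.
Distance covered during reaction = 14.1667 × 1.6 = 22.667 m.
Distance available for braking: 49 − 22.667 = 26.333 m.
v² = 2a·d ⇒ a = v²/(2d) = 14.1667² / (2 × 26.333) = 200.695 / 52.666 = 3.8107 m/s².

Required deceleration ≈ 3.81 m/s²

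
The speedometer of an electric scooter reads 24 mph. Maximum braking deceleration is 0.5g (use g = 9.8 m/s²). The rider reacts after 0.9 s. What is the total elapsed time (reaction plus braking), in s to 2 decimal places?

Total time ≈ 3.09 s

24 mph × 0.44704 = 10.7290 m/s.
a = 0.5 × 9.8 = 4.900 m/s².
Braking time = v/a = 10.7290 / 4.900 = 2.190 s.
Total = 0.9 + 2.190 = 3.090 s.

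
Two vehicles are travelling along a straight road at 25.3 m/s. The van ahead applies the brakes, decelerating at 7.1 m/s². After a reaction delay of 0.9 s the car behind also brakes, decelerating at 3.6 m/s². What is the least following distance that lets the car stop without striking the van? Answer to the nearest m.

Minimum gap ≈ 67 m

Leader travels v²/(2a_L) = 640.090 / 14.200 = 45.077 m before stopping.
Follower covers v·t_r = 25.3000 × 0.9 = 22.770 m while reacting, then v²/(2a_F) = 640.090 / 7.200 = 88.901 m while braking, for a total of 22.770 + 88.901 = 111.671 m.
Since a_F ≤ a_L and the follower starts braking later, the follower is never slower than the leader, so the closest approach is when both have stopped.
Minimum gap = 111.671 − 45.077 = 66.594 m.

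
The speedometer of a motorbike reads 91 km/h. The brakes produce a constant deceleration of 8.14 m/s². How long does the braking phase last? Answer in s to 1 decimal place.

91 km/h ÷ 3.6 = 25.2778 m/s.
Braking time = v/a = 25.2778 / 8.140 = 3.105 s.

Braking time ≈ 3.1 s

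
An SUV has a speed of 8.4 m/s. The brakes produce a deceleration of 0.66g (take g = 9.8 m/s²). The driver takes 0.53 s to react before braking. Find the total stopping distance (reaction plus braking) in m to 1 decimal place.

Total stopping distance ≈ 9.9 m

a = 0.66 × 9.8 = 6.468 m/s².
Reaction distance = v·t_r = 8.4000 × 0.53 = 4.452 m.
Braking distance = v²/(2a) = 8.4000² / (2 × 6.468) = 70.560 / 12.936 = 5.455 m.
Total = 4.452 + 5.455 = 9.907 m.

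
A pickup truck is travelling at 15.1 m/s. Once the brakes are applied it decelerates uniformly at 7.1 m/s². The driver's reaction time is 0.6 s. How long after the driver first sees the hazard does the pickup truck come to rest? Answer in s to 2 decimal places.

Total time ≈ 2.73 s

Braking time = v/a = 15.1000 / 7.100 = 2.127 s.
Total = 0.6 + 2.127 = 2.727 s.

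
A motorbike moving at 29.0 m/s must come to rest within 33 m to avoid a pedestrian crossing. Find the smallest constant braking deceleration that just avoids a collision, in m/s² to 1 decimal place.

Required deceleration ≈ 12.7 m/s²

v² = 2a·d ⇒ a = v²/(2d) = 29.0000² / (2 × 33.000) = 841.000 / 66.000 = 12.7424 m/s².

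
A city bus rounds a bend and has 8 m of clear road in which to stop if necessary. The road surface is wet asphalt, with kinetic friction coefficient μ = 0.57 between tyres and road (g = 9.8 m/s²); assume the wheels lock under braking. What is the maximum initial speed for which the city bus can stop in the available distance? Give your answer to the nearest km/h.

a = μg = 0.57 × 9.8 = 5.586 m/s².
v²/(2a) = d ⇒ v = √(2 × 5.586 × 8) = √89.38 = 9.4541 m/s.
9.4541 m/s × 3.6 = 34.035 km/h.

Maximum speed ≈ 34 km/h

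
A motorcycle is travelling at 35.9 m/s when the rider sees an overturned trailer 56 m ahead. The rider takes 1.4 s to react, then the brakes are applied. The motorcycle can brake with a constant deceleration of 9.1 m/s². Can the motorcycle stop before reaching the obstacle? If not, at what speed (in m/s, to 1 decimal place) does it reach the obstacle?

No — it strikes the obstacle at 34.4 m/s

Reaction distance = 35.9000 × 1.4 = 50.260 m.
Braking distance needed to stop: v²/(2a) = 1288.810 / 18.200 = 70.814 m, so total needed = 50.260 + 70.814 = 121.074 m > 56 m — it cannot stop.
Distance remaining when braking begins: 56 − 50.260 = 5.740 m.
v² = v₀² − 2a·d = 1288.810 − 2 × 9.100 × 5.740 = 1184.342 m²/s².
v = √1184.342 = 34.414 m/s.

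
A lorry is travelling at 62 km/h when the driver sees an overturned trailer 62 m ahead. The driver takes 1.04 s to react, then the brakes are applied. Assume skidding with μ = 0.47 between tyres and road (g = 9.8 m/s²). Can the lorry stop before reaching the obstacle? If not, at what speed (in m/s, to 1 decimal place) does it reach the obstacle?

62 km/h ÷ 3.6 = 17.2222 m/s.
a = μg = 0.47 × 9.8 = 4.606 m/s².
Reaction distance = 17.2222 × 1.04 = 17.911 m.
Braking distance = v²/(2a) = 296.604 / 9.212 = 32.198 m.
Total stopping distance = 17.911 + 32.198 = 50.109 m, vs 62 m available — it stops with 62 − 50.109 = 11.891 m to spare.

Yes — it stops about 11.9 m short of the obstacle, so it never reaches it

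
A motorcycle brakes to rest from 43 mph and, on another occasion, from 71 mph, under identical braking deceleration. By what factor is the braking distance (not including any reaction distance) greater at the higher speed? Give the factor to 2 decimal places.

Braking distance d = v²/(2a), so with a fixed, d ∝ v².
Factor = (71/43)² = 1.6512² = 2.7265.

Factor ≈ 2.73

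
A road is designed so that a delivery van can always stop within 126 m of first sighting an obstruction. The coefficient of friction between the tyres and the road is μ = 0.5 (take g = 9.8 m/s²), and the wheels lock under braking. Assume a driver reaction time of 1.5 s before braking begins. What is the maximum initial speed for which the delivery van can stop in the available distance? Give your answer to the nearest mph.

Maximum speed ≈ 64 mph

a = μg = 0.5 × 9.8 = 4.900 m/s².
Stopping distance: v·t_r + v²/(2a) = 126 with t_r = 1.5 s and a = 4.900 m/s².
So v² + 14.700 v − 1234.80 = 0.
Positive root: v = −a·t_r + √((a·t_r)² + 2a·d) = −7.350 + √(54.022 + 1234.80) = 28.5502 m/s.
28.5502 m/s ÷ 0.44704 = 63.865 mph.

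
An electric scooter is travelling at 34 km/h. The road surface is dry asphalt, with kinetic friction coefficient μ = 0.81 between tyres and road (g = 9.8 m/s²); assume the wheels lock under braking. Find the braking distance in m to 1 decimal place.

34 km/h ÷ 3.6 = 9.4444 m/s.
a = μg = 0.81 × 9.8 = 7.938 m/s².
Braking distance = v²/(2a) = 9.4444² / (2 × 7.938) = 89.197 / 15.876 = 5.618 m.

Braking distance ≈ 5.6 m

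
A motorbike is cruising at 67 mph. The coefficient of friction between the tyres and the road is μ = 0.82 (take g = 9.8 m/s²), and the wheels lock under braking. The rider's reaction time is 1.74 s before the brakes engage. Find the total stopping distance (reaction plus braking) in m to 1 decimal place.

Total stopping distance ≈ 107.9 m

67 mph × 0.44704 = 29.9517 m/s.
a = μg = 0.82 × 9.8 = 8.036 m/s².
Reaction distance = v·t_r = 29.9517 × 1.74 = 52.116 m.
Braking distance = v²/(2a) = 29.9517² / (2 × 8.036) = 897.104 / 16.072 = 55.818 m.
Total = 52.116 + 55.818 = 107.934 m.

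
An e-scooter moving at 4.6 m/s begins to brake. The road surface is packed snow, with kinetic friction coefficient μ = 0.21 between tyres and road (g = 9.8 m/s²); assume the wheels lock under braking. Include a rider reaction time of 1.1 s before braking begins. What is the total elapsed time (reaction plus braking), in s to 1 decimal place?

Total time ≈ 3.3 s

a = μg = 0.21 × 9.8 = 2.058 m/s².
Braking time = v/a = 4.6000 / 2.058 = 2.235 s.
Total = 1.1 + 2.235 = 3.335 s.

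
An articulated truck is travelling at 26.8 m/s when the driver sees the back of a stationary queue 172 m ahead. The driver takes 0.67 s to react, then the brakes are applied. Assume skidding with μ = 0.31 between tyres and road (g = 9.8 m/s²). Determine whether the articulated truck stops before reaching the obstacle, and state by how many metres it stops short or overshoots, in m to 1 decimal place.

Yes — it stops 35.8 m short of the obstacle

a = μg = 0.31 × 9.8 = 3.038 m/s².
Reaction distance = 26.8000 × 0.67 = 17.956 m.
Braking distance = v²/(2a) = 718.240 / 6.076 = 118.209 m.
Total stopping distance = 17.956 + 118.209 = 136.165 m, vs 172 m available — it stops with 172 − 136.165 = 35.835 m to spare.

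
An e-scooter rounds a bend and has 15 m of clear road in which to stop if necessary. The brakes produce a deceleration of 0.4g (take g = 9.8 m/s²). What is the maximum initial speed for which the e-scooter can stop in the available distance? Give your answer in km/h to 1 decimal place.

Maximum speed ≈ 39.0 km/h

a = 0.4 × 9.8 = 3.920 m/s².
v²/(2a) = d ⇒ v = √(2 × 3.920 × 15) = √117.60 = 10.8444 m/s.
10.8444 m/s × 3.6 = 39.040 km/h.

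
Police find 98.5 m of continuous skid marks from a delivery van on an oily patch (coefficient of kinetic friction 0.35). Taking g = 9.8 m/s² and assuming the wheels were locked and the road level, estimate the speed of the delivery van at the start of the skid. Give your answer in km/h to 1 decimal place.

Initial speed ≈ 93.6 km/h

Deceleration a = μg = 0.35 × 9.8 = 3.430 m/s².
v = √(2a·d) = √(2 × 3.430 × 98.5) = √675.710 = 25.9944 m/s.
= 25.9944 × 3.6 = 93.580 km/h.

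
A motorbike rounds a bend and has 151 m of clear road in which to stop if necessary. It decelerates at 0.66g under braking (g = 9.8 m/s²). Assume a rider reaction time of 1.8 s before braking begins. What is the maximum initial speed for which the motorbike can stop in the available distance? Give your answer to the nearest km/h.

Maximum speed ≈ 123 km/h

a = 0.66 × 9.8 = 6.468 m/s².
Stopping distance: v·t_r + v²/(2a) = 151 with t_r = 1.8 s and a = 6.468 m/s².
So v² + 23.285 v − 1953.34 = 0.
Positive root: v = −a·t_r + √((a·t_r)² + 2a·d) = −11.642 + √(135.536 + 1953.34) = 34.0622 m/s.
34.0622 m/s × 3.6 = 122.624 km/h.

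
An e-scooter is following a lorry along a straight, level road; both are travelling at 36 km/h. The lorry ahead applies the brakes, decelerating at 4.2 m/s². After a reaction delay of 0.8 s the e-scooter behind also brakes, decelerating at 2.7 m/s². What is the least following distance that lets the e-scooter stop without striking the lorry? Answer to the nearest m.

Minimum gap ≈ 15 m

36 km/h ÷ 3.6 = 10.0000 m/s.
Leader travels v²/(2a_L) = 100.000 / 8.400 = 11.905 m before stopping.
Follower covers v·t_r = 10.0000 × 0.8 = 8.000 m while reacting, then v²/(2a_F) = 100.000 / 5.400 = 18.519 m while braking, for a total of 8.000 + 18.519 = 26.519 m.
Since a_F ≤ a_L and the follower starts braking later, the follower is never slower than the leader, so the closest approach is when both have stopped.
Minimum gap = 26.519 − 11.905 = 14.614 m.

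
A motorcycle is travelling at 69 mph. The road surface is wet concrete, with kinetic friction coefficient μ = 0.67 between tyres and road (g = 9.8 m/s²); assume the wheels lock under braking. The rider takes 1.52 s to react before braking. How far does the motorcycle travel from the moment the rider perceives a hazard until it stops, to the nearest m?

69 mph × 0.44704 = 30.8458 m/s.
a = μg = 0.67 × 9.8 = 6.566 m/s².
Reaction distance = v·t_r = 30.8458 × 1.52 = 46.886 m.
Braking distance = v²/(2a) = 30.8458² / (2 × 6.566) = 951.463 / 13.132 = 72.454 m.
Total = 46.886 + 72.454 = 119.340 m.

Total stopping distance ≈ 119 m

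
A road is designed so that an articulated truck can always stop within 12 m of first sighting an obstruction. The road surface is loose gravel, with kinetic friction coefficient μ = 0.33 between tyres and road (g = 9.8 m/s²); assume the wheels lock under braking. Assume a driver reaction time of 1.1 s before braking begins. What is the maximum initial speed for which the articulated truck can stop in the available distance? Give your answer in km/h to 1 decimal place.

a = μg = 0.33 × 9.8 = 3.234 m/s².
Stopping distance: v·t_r + v²/(2a) = 12 with t_r = 1.1 s and a = 3.234 m/s².
So v² + 7.115 v − 77.62 = 0.
Positive root: v = −a·t_r + √((a·t_r)² + 2a·d) = −3.557 + √(12.652 + 77.62) = 5.9442 m/s.
5.9442 m/s × 3.6 = 21.399 km/h.

Maximum speed ≈ 21.4 km/h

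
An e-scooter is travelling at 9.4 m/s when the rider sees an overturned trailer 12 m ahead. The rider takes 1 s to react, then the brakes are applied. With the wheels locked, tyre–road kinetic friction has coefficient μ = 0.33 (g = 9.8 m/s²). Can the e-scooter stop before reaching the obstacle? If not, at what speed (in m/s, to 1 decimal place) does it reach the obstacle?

a = μg = 0.33 × 9.8 = 3.234 m/s².
Reaction distance = 9.4000 × 1 = 9.400 m.
Braking distance needed to stop: v²/(2a) = 88.360 / 6.468 = 13.661 m, so total needed = 9.400 + 13.661 = 23.061 m > 12 m — it cannot stop.
Distance remaining when braking begins: 12 − 9.400 = 2.600 m.
v² = v₀² − 2a·d = 88.360 − 2 × 3.234 × 2.600 = 71.543 m²/s².
v = √71.543 = 8.458 m/s.

No — it strikes the obstacle at 8.5 m/s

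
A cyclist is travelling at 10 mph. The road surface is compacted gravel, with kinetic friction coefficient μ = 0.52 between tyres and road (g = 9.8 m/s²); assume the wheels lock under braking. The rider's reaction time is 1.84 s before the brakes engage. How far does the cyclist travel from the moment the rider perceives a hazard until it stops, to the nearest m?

10 mph × 0.44704 = 4.4704 m/s.
a = μg = 0.52 × 9.8 = 5.096 m/s².
Reaction distance = v·t_r = 4.4704 × 1.84 = 8.226 m.
Braking distance = v²/(2a) = 4.4704² / (2 × 5.096) = 19.984 / 10.192 = 1.961 m.
Total = 8.226 + 1.961 = 10.187 m.

Total stopping distance ≈ 10 m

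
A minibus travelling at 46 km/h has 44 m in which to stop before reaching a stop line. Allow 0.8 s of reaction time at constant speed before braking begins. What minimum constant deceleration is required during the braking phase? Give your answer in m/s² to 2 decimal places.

Required deceleration ≈ 2.42 m/s²

46 km/h ÷ 3.6 = 12.7778 m/s.
Distance covered during reaction = 12.7778 × 0.8 = 10.222 m.
Distance available for braking: 44 − 10.222 = 33.778 m.
v² = 2a·d ⇒ a = v²/(2d) = 12.7778² / (2 × 33.778) = 163.272 / 67.556 = 2.4168 m/s².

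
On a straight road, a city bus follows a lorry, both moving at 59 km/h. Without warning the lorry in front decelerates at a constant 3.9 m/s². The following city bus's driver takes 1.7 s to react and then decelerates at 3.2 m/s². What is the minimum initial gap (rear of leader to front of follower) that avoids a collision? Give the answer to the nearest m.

Minimum gap ≈ 35 m

59 km/h ÷ 3.6 = 16.3889 m/s.
Leader travels v²/(2a_L) = 268.596 / 7.800 = 34.435 m before stopping.
Follower covers v·t_r = 16.3889 × 1.7 = 27.861 m while reacting, then v²/(2a_F) = 268.596 / 6.400 = 41.968 m while braking, for a total of 27.861 + 41.968 = 69.829 m.
Since a_F ≤ a_L and the follower starts braking later, the follower is never slower than the leader, so the closest approach is when both have stopped.
Minimum gap = 69.829 − 34.435 = 35.394 m.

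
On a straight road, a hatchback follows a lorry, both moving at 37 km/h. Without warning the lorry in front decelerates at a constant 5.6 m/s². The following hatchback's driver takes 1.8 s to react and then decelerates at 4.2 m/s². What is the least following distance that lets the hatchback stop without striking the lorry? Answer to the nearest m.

Minimum gap ≈ 22 m

37 km/h ÷ 3.6 = 10.2778 m/s.
Leader travels v²/(2a_L) = 105.633 / 11.200 = 9.432 m before stopping.
Follower covers v·t_r = 10.2778 × 1.8 = 18.500 m while reacting, then v²/(2a_F) = 105.633 / 8.400 = 12.575 m while braking, for a total of 18.500 + 12.575 = 31.075 m.
Since a_F ≤ a_L and the follower starts braking later, the follower is never slower than the leader, so the closest approach is when both have stopped.
Minimum gap = 31.075 − 9.432 = 21.643 m.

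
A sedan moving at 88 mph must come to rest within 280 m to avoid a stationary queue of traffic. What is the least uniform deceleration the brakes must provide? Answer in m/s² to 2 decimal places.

88 mph × 0.44704 = 39.3395 m/s.
v² = 2a·d ⇒ a = v²/(2d) = 39.3395² / (2 × 280.000) = 1547.596 / 560.000 = 2.7636 m/s².

Required deceleration ≈ 2.76 m/s²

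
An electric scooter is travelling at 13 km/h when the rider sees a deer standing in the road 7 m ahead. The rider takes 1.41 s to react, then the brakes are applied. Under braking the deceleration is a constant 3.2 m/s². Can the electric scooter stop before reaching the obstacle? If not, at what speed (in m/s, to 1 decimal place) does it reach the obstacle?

13 km/h ÷ 3.6 = 3.6111 m/s.
Reaction distance = 3.6111 × 1.41 = 5.092 m.
Braking distance needed to stop: v²/(2a) = 13.040 / 6.400 = 2.037 m, so total needed = 5.092 + 2.037 = 7.129 m > 7 m — it cannot stop.
Distance remaining when braking begins: 7 − 5.092 = 1.908 m.
v² = v₀² − 2a·d = 13.040 − 2 × 3.200 × 1.908 = 0.829 m²/s².
v = √0.829 = 0.910 m/s.

No — it strikes the obstacle at 0.9 m/s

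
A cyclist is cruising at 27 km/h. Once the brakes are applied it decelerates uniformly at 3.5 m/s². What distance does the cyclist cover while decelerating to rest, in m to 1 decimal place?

Braking distance ≈ 8.0 m

27 km/h ÷ 3.6 = 7.5000 m/s.
Braking distance = v²/(2a) = 7.5000² / (2 × 3.500) = 56.250 / 7.000 = 8.036 m.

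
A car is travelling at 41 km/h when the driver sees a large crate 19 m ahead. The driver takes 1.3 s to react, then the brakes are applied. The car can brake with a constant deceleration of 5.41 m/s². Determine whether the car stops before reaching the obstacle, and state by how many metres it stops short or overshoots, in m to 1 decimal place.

No — it overshoots by 7.8 m

41 km/h ÷ 3.6 = 11.3889 m/s.
Reaction distance = 11.3889 × 1.3 = 14.806 m.
Braking distance = v²/(2a) = 129.707 / 10.820 = 11.988 m.
Total stopping distance = 14.806 + 11.988 = 26.794 m, vs 19 m available — it cannot stop in time and overshoots by 26.794 − 19 = 7.794 m.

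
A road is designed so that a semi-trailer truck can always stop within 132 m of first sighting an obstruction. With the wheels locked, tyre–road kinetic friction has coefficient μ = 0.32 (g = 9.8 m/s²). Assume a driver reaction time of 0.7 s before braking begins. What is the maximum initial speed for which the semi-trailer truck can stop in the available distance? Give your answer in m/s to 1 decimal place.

a = μg = 0.32 × 9.8 = 3.136 m/s².
Stopping distance: v·t_r + v²/(2a) = 132 with t_r = 0.7 s and a = 3.136 m/s².
So v² + 4.390 v − 827.90 = 0.
Positive root: v = −a·t_r + √((a·t_r)² + 2a·d) = −2.195 + √(4.818 + 827.90) = 26.6619 m/s.

Maximum speed ≈ 26.7 m/s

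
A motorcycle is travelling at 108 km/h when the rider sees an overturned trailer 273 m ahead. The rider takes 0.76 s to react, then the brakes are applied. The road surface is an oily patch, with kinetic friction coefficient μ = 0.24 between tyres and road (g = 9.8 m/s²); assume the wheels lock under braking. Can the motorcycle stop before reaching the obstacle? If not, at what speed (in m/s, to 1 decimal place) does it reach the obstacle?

Yes — it stops about 58.9 m short of the obstacle, so it never reaches it

108 km/h ÷ 3.6 = 30.0000 m/s.
a = μg = 0.24 × 9.8 = 2.352 m/s².
Reaction distance = 30.0000 × 0.76 = 22.800 m.
Braking distance = v²/(2a) = 900.000 / 4.704 = 191.327 m.
Total stopping distance = 22.800 + 191.327 = 214.127 m, vs 273 m available — it stops with 273 − 214.127 = 58.873 m to spare.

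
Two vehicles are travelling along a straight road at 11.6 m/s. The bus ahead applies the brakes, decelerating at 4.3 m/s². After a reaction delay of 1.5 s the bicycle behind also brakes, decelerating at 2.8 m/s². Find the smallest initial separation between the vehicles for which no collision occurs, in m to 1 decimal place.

Minimum gap ≈ 25.8 m

Leader travels v²/(2a_L) = 134.560 / 8.600 = 15.647 m before stopping.
Follower covers v·t_r = 11.6000 × 1.5 = 17.400 m while reacting, then v²/(2a_F) = 134.560 / 5.600 = 24.029 m while braking, for a total of 17.400 + 24.029 = 41.429 m.
Since a_F ≤ a_L and the follower starts braking later, the follower is never slower than the leader, so the closest approach is when both have stopped.
Minimum gap = 41.429 − 15.647 = 25.782 m.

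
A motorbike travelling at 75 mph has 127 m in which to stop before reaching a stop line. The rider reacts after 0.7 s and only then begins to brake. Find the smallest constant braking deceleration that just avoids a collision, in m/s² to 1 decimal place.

75 mph × 0.44704 = 33.5280 m/s.
Distance covered during reaction = 33.5280 × 0.7 = 23.470 m.
Distance available for braking: 127 − 23.470 = 103.530 m.
v² = 2a·d ⇒ a = v²/(2d) = 33.5280² / (2 × 103.530) = 1124.127 / 207.060 = 5.4290 m/s².

Required deceleration ≈ 5.4 m/s²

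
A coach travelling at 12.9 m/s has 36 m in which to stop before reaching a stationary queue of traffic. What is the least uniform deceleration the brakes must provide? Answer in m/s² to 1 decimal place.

Required deceleration ≈ 2.3 m/s²

v² = 2a·d ⇒ a = v²/(2d) = 12.9000² / (2 × 36.000) = 166.410 / 72.000 = 2.3112 m/s².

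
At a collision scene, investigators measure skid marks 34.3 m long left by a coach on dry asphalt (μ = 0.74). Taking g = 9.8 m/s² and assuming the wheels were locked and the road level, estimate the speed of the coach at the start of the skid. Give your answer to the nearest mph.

Deceleration a = μg = 0.74 × 9.8 = 7.252 m/s².
v = √(2a·d) = √(2 × 7.252 × 34.3) = √497.487 = 22.3044 m/s.
= 22.3044 ÷ 0.44704 = 49.894 mph.

Initial speed ≈ 50 mph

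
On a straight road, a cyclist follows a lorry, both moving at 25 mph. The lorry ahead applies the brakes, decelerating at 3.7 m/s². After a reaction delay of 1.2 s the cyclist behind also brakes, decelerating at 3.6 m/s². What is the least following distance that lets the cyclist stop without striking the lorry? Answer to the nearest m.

25 mph × 0.44704 = 11.1760 m/s.
Leader travels v²/(2a_L) = 124.903 / 7.400 = 16.879 m before stopping.
Follower covers v·t_r = 11.1760 × 1.2 = 13.411 m while reacting, then v²/(2a_F) = 124.903 / 7.200 = 17.348 m while braking, for a total of 13.411 + 17.348 = 30.759 m.
Since a_F ≤ a_L and the follower starts braking later, the follower is never slower than the leader, so the closest approach is when both have stopped.
Minimum gap = 30.759 − 16.879 = 13.880 m.

Minimum gap ≈ 14 m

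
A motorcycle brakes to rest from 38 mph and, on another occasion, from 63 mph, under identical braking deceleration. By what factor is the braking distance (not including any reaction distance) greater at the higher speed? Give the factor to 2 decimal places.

Braking distance d = v²/(2a), so with a fixed, d ∝ v².
Factor = (63/38)² = 1.6579² = 2.7486.

Factor ≈ 2.75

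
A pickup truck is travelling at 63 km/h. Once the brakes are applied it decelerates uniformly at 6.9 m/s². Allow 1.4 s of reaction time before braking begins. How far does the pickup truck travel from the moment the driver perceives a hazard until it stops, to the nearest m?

63 km/h ÷ 3.6 = 17.5000 m/s.
Reaction distance = v·t_r = 17.5000 × 1.4 = 24.500 m.
Braking distance = v²/(2a) = 17.5000² / (2 × 6.900) = 306.250 / 13.800 = 22.192 m.
Total = 24.500 + 22.192 = 46.692 m.

Total stopping distance ≈ 47 m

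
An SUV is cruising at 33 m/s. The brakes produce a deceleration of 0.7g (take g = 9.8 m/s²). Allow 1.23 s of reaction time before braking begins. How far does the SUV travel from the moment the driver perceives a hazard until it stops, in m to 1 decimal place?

Total stopping distance ≈ 120.0 m

a = 0.7 × 9.8 = 6.860 m/s².
Reaction distance = v·t_r = 33.0000 × 1.23 = 40.590 m.
Braking distance = v²/(2a) = 33.0000² / (2 × 6.860) = 1089.000 / 13.720 = 79.373 m.
Total = 40.590 + 79.373 = 119.963 m.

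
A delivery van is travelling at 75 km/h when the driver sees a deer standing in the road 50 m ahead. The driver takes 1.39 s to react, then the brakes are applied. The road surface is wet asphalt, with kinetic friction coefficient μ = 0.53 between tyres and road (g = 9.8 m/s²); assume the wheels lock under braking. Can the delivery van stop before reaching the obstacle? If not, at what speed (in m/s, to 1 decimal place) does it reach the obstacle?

No — it strikes the obstacle at 14.7 m/s

75 km/h ÷ 3.6 = 20.8333 m/s.
a = μg = 0.53 × 9.8 = 5.194 m/s².
Reaction distance = 20.8333 × 1.39 = 28.958 m.
Braking distance needed to stop: v²/(2a) = 434.026 / 10.388 = 41.781 m, so total needed = 28.958 + 41.781 = 70.739 m > 50 m — it cannot stop.
Distance remaining when braking begins: 50 − 28.958 = 21.042 m.
v² = v₀² − 2a·d = 434.026 − 2 × 5.194 × 21.042 = 215.442 m²/s².
v = √215.442 = 14.678 m/s.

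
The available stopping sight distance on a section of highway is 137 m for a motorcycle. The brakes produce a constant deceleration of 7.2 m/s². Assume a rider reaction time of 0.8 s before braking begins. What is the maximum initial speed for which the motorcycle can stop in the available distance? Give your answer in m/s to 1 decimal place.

Maximum speed ≈ 39.0 m/s

Stopping distance: v·t_r + v²/(2a) = 137 with t_r = 0.8 s and a = 7.200 m/s².
So v² + 11.520 v − 1972.80 = 0.
Positive root: v = −a·t_r + √((a·t_r)² + 2a·d) = −5.760 + √(33.178 + 1972.80) = 39.0281 m/s.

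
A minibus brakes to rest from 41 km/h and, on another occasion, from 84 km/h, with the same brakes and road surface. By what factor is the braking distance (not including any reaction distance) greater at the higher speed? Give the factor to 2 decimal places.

Braking distance d = v²/(2a), so with a fixed, d ∝ v².
Factor = (84/41)² = 2.0488² = 4.1976.

Factor ≈ 4.20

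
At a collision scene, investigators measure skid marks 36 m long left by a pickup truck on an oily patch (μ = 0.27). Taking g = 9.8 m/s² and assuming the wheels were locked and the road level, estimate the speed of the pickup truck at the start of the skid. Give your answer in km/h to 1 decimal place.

Deceleration a = μg = 0.27 × 9.8 = 2.646 m/s².
v = √(2a·d) = √(2 × 2.646 × 36) = √190.512 = 13.8026 m/s.
= 13.8026 × 3.6 = 49.689 km/h.

Initial speed ≈ 49.7 km/h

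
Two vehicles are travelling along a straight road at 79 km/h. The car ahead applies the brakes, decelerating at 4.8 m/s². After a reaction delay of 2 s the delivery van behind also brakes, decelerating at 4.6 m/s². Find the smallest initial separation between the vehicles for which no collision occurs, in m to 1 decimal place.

Minimum gap ≈ 46.1 m

79 km/h ÷ 3.6 = 21.9444 m/s.
Leader travels v²/(2a_L) = 481.557 / 9.600 = 50.162 m before stopping.
Follower covers v·t_r = 21.9444 × 2 = 43.889 m while reacting, then v²/(2a_F) = 481.557 / 9.200 = 52.343 m while braking, for a total of 43.889 + 52.343 = 96.232 m.
Since a_F ≤ a_L and the follower starts braking later, the follower is never slower than the leader, so the closest approach is when both have stopped.
Minimum gap = 96.232 − 50.162 = 46.070 m.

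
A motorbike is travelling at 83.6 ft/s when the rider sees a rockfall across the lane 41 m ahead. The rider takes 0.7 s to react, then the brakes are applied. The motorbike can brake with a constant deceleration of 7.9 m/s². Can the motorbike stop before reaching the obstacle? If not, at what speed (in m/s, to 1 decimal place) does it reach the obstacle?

No — it strikes the obstacle at 16.8 m/s

83.6 ft/s × 0.3048 = 25.4813 m/s.
Reaction distance = 25.4813 × 0.7 = 17.837 m.
Braking distance needed to stop: v²/(2a) = 649.297 / 15.800 = 41.095 m, so total needed = 17.837 + 41.095 = 58.932 m > 41 m — it cannot stop.
Distance remaining when braking begins: 41 − 17.837 = 23.163 m.
v² = v₀² − 2a·d = 649.297 − 2 × 7.900 × 23.163 = 283.322 m²/s².
v = √283.322 = 16.832 m/s.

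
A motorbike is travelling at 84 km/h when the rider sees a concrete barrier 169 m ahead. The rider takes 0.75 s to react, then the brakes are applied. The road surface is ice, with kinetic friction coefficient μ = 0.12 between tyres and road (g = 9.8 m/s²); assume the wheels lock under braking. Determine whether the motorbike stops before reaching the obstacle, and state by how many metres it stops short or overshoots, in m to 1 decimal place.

84 km/h ÷ 3.6 = 23.3333 m/s.
a = μg = 0.12 × 9.8 = 1.176 m/s².
Reaction distance = 23.3333 × 0.75 = 17.500 m.
Braking distance = v²/(2a) = 544.443 / 2.352 = 231.481 m.
Total stopping distance = 17.500 + 231.481 = 248.981 m, vs 169 m available — it cannot stop in time and overshoots by 248.981 − 169 = 79.981 m.

No — it overshoots by 80.0 m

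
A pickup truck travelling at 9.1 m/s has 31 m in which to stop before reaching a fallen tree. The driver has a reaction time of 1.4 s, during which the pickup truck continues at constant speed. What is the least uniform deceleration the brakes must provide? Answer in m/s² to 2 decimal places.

Required deceleration ≈ 2.27 m/s²

Distance covered during reaction = 9.1000 × 1.4 = 12.740 m.
Distance available for braking: 31 − 12.740 = 18.260 m.
v² = 2a·d ⇒ a = v²/(2d) = 9.1000² / (2 × 18.260) = 82.810 / 36.520 = 2.2675 m/s².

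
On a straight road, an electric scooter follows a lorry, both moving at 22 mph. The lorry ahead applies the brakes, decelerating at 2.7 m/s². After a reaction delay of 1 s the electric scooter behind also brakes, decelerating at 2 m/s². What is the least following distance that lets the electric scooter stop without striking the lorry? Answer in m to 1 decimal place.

22 mph × 0.44704 = 9.8349 m/s.
Leader travels v²/(2a_L) = 96.725 / 5.400 = 17.912 m before stopping.
Follower covers v·t_r = 9.8349 × 1 = 9.835 m while reacting, then v²/(2a_F) = 96.725 / 4.000 = 24.181 m while braking, for a total of 9.835 + 24.181 = 34.016 m.
Since a_F ≤ a_L and the follower starts braking later, the follower is never slower than the leader, so the closest approach is when both have stopped.
Minimum gap = 34.016 − 17.912 = 16.104 m.

Minimum gap ≈ 16.1 m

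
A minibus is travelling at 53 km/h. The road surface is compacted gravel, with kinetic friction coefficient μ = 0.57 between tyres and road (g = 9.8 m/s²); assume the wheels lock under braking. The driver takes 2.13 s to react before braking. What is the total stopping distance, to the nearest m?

53 km/h ÷ 3.6 = 14.7222 m/s.
a = μg = 0.57 × 9.8 = 5.586 m/s².
Reaction distance = v·t_r = 14.7222 × 2.13 = 31.358 m.
Braking distance = v²/(2a) = 14.7222² / (2 × 5.586) = 216.743 / 11.172 = 19.401 m.
Total = 31.358 + 19.401 = 50.759 m.

Total stopping distance ≈ 51 m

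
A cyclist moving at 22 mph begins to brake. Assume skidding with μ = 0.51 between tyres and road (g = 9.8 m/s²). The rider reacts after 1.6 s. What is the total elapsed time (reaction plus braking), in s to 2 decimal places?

22 mph × 0.44704 = 9.8349 m/s.
a = μg = 0.51 × 9.8 = 4.998 m/s².
Braking time = v/a = 9.8349 / 4.998 = 1.968 s.
Total = 1.6 + 1.968 = 3.568 s.

Total time ≈ 3.57 s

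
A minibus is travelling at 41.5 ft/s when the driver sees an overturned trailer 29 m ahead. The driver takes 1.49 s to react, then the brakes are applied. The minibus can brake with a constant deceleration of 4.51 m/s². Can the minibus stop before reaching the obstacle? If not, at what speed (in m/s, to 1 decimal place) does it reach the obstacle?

No — it strikes the obstacle at 8.3 m/s

41.5 ft/s × 0.3048 = 12.6492 m/s.
Reaction distance = 12.6492 × 1.49 = 18.847 m.
Braking distance needed to stop: v²/(2a) = 160.002 / 9.020 = 17.739 m, so total needed = 18.847 + 17.739 = 36.586 m > 29 m — it cannot stop.
Distance remaining when braking begins: 29 − 18.847 = 10.153 m.
v² = v₀² − 2a·d = 160.002 − 2 × 4.510 × 10.153 = 68.422 m²/s².
v = √68.422 = 8.272 m/s.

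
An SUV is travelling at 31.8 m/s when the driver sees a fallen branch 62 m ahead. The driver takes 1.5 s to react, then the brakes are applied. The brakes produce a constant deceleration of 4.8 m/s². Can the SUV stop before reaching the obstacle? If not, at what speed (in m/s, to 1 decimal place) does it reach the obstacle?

Reaction distance = 31.8000 × 1.5 = 47.700 m.
Braking distance needed to stop: v²/(2a) = 1011.240 / 9.600 = 105.338 m, so total needed = 47.700 + 105.338 = 153.038 m > 62 m — it cannot stop.
Distance remaining when braking begins: 62 − 47.700 = 14.300 m.
v² = v₀² − 2a·d = 1011.240 − 2 × 4.800 × 14.300 = 873.960 m²/s².
v = √873.960 = 29.563 m/s.

No — it strikes the obstacle at 29.6 m/s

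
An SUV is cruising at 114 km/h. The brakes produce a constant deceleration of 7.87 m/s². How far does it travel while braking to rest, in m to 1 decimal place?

Braking distance ≈ 63.7 m

114 km/h ÷ 3.6 = 31.6667 m/s.
Braking distance = v²/(2a) = 31.6667² / (2 × 7.870) = 1002.780 / 15.740 = 63.709 m.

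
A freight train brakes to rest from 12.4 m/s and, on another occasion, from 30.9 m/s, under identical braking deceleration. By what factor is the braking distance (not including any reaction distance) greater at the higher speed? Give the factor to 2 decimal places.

Braking distance d = v²/(2a), so with a fixed, d ∝ v².
Factor = (30.9/12.4)² = 2.4919² = 6.2096.

Factor ≈ 6.21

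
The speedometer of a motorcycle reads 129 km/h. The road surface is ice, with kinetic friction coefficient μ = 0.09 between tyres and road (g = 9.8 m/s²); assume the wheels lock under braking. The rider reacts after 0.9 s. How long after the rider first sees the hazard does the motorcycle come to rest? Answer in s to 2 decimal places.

Total time ≈ 41.53 s

129 km/h ÷ 3.6 = 35.8333 m/s.
a = μg = 0.09 × 9.8 = 0.882 m/s².
Braking time = v/a = 35.8333 / 0.882 = 40.627 s.
Total = 0.9 + 40.627 = 41.527 s.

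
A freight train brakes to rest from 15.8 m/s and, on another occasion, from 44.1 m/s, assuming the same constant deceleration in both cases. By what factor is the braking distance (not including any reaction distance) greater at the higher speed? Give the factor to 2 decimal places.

Factor ≈ 7.79

Braking distance d = v²/(2a), so with a fixed, d ∝ v².
Factor = (44.1/15.8)² = 2.7911² = 7.7902.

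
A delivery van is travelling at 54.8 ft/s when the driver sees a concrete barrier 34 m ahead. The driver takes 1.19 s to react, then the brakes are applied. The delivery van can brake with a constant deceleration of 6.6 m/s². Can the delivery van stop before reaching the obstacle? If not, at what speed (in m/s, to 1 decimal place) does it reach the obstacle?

No — it strikes the obstacle at 9.6 m/s

54.8 ft/s × 0.3048 = 16.7030 m/s.
Reaction distance = 16.7030 × 1.19 = 19.877 m.
Braking distance needed to stop: v²/(2a) = 278.990 / 13.200 = 21.136 m, so total needed = 19.877 + 21.136 = 41.013 m > 34 m — it cannot stop.
Distance remaining when braking begins: 34 − 19.877 = 14.123 m.
v² = v₀² − 2a·d = 278.990 − 2 × 6.600 × 14.123 = 92.566 m²/s².
v = √92.566 = 9.621 m/s.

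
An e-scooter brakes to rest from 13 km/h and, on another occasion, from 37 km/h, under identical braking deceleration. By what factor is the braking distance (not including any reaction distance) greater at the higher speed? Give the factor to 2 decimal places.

Braking distance d = v²/(2a), so with a fixed, d ∝ v².
Factor = (37/13)² = 2.8462² = 8.1009.

Factor ≈ 8.10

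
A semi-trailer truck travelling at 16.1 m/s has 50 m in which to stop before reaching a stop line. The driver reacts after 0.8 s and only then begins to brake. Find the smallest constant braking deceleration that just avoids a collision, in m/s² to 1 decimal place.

Required deceleration ≈ 3.5 m/s²

Distance covered during reaction = 16.1000 × 0.8 = 12.880 m.
Distance available for braking: 50 − 12.880 = 37.120 m.
v² = 2a·d ⇒ a = v²/(2d) = 16.1000² / (2 × 37.120) = 259.210 / 74.240 = 3.4915 m/s².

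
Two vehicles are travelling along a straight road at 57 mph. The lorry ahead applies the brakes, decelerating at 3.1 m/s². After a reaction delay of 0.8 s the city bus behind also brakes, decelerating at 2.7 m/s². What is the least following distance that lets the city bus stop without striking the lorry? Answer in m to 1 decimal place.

57 mph × 0.44704 = 25.4813 m/s.
Leader travels v²/(2a_L) = 649.297 / 6.200 = 104.725 m before stopping.
Follower covers v·t_r = 25.4813 × 0.8 = 20.385 m while reacting, then v²/(2a_F) = 649.297 / 5.400 = 120.240 m while braking, for a total of 20.385 + 120.240 = 140.625 m.
Since a_F ≤ a_L and the follower starts braking later, the follower is never slower than the leader, so the closest approach is when both have stopped.
Minimum gap = 140.625 − 104.725 = 35.900 m.

Minimum gap ≈ 35.9 m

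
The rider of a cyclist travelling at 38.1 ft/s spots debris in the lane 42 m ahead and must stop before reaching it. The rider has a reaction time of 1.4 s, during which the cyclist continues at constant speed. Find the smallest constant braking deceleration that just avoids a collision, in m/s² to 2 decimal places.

38.1 ft/s × 0.3048 = 11.6129 m/s.
Distance covered during reaction = 11.6129 × 1.4 = 16.258 m.
Distance available for braking: 42 − 16.258 = 25.742 m.
v² = 2a·d ⇒ a = v²/(2d) = 11.6129² / (2 × 25.742) = 134.859 / 51.484 = 2.6194 m/s².

Required deceleration ≈ 2.62 m/s²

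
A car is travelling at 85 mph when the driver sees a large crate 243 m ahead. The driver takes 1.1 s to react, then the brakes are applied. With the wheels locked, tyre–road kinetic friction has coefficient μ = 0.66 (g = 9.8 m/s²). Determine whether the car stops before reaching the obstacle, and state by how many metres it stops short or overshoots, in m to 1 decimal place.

85 mph × 0.44704 = 37.9984 m/s.
a = μg = 0.66 × 9.8 = 6.468 m/s².
Reaction distance = 37.9984 × 1.1 = 41.798 m.
Braking distance = v²/(2a) = 1443.878 / 12.936 = 111.617 m.
Total stopping distance = 41.798 + 111.617 = 153.415 m, vs 243 m available — it stops with 243 − 153.415 = 89.585 m to spare.

Yes — it stops 89.6 m short of the obstacle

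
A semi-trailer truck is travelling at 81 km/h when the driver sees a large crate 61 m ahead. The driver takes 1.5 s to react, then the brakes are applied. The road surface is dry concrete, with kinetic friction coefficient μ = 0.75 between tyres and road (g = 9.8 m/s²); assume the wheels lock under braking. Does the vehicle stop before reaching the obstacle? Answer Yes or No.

No

81 km/h ÷ 3.6 = 22.5000 m/s.
a = μg = 0.75 × 9.8 = 7.350 m/s².
Reaction distance = 22.5000 × 1.5 = 33.750 m.
Braking distance = v²/(2a) = 506.250 / 14.700 = 34.439 m.
Total stopping distance = 33.750 + 34.439 = 68.189 m, vs 61 m available — it cannot stop in time and overshoots by 68.189 − 61 = 7.189 m.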